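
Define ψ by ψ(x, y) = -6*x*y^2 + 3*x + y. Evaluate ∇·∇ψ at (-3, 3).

∂²ψ/∂x² = 0
∂²ψ/∂y² = -12*x
∇²ψ = -12*x
At (-3, 3): 36.

36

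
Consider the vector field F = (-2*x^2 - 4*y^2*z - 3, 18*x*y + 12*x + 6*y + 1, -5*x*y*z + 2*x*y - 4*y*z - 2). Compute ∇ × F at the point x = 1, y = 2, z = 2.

(-16, 0, 80)

(∇×F)₁ = ∂F₃/∂y − ∂F₂/∂z = -5*x*z + 2*x - 4*z
(∇×F)₂ = ∂F₁/∂z − ∂F₃/∂x = -4*y^2 + 5*y*z - 2*y
(∇×F)₃ = ∂F₂/∂x − ∂F₁/∂y = 8*y*z + 18*y + 12
∇×F = (-5*x*z + 2*x - 4*z, -4*y^2 + 5*y*z - 2*y, 8*y*z + 18*y + 12)
At (1, 2, 2): (-16, 0, 80).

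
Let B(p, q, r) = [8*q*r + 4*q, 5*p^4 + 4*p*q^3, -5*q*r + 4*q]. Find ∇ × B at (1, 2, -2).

(14, 16, 64)

(∇×B)₁ = ∂B₃/∂q − ∂B₂/∂r = -5*r + 4
(∇×B)₂ = ∂B₁/∂r − ∂B₃/∂p = 8*q
(∇×B)₃ = ∂B₂/∂p − ∂B₁/∂q = 20*p^3 + 4*q^3 - 8*r - 4
∇×B = (-5*r + 4, 8*q, 20*p^3 + 4*q^3 - 8*r - 4)
At (1, 2, -2): (14, 16, 64).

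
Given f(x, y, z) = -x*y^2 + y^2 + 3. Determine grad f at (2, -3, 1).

∂f/∂x = -y^2
∂f/∂y = -2*x*y + 2*y
∂f/∂z = 0
∇f = (-y^2, -2*x*y + 2*y, 0)
At (2, -3, 1): (-9, 6, 0).

(-9, 6, 0)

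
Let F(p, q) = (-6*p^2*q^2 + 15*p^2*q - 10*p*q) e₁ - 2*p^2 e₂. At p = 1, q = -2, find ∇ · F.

∂F₁/∂p = -12*p*q^2 + 30*p*q - 10*q
∂F₂/∂q = 0
∇·F = -12*p*q^2 + 30*p*q - 10*q
At (1, -2): -88.

-88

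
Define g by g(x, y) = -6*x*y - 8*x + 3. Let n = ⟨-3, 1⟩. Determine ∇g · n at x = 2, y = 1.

∂g/∂x = -6*y - 8
∂g/∂y = -6*x
∇g at (2, 1) = (-14, -12)
∇g · n = (-14)(-3) + (-12)(1) = 30

30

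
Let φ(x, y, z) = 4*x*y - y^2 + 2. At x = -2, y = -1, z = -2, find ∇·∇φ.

-2

∂²φ/∂x² = 0
∂²φ/∂y² = -2
∂²φ/∂z² = 0
∇²φ = -2
At (-2, -1, -2): -2.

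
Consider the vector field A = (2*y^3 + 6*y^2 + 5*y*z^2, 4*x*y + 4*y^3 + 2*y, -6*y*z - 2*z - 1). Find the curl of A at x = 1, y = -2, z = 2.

(∇×A)₁ = ∂A₃/∂y − ∂A₂/∂z = -6*z
(∇×A)₂ = ∂A₁/∂z − ∂A₃/∂x = 10*y*z
(∇×A)₃ = ∂A₂/∂x − ∂A₁/∂y = -6*y^2 - 8*y - 5*z^2
∇×A = (-6*z, 10*y*z, -6*y^2 - 8*y - 5*z^2)
At (1, -2, 2): (-12, -40, -28).

(-12, -40, -28)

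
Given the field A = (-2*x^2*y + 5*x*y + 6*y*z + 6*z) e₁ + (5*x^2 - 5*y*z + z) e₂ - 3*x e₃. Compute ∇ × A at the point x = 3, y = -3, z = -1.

(∇×A)₁ = ∂A₃/∂y − ∂A₂/∂z = 5*y - 1
(∇×A)₂ = ∂A₁/∂z − ∂A₃/∂x = 6*y + 9
(∇×A)₃ = ∂A₂/∂x − ∂A₁/∂y = 2*x^2 + 5*x - 6*z
∇×A = (5*y - 1, 6*y + 9, 2*x^2 + 5*x - 6*z)
At (3, -3, -1): (-16, -9, 39).

(-16, -9, 39)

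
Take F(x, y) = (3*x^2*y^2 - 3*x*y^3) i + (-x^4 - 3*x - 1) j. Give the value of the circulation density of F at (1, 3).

56

∂F₂/∂x = -4*x^3 - 3
∂F₁/∂y = 6*x^2*y - 9*x*y^2
Scalar curl = -4*x^3 - 6*x^2*y + 9*x*y^2 - 3
At (1, 3): 56.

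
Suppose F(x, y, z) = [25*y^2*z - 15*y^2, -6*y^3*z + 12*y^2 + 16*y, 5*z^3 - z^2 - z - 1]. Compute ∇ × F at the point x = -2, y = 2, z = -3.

(∇×F)₁ = ∂F₃/∂y − ∂F₂/∂z = 6*y^3
(∇×F)₂ = ∂F₁/∂z − ∂F₃/∂x = 25*y^2
(∇×F)₃ = ∂F₂/∂x − ∂F₁/∂y = -50*y*z + 30*y
∇×F = (6*y^3, 25*y^2, -50*y*z + 30*y)
At (-2, 2, -3): (48, 100, 360).

(48, 100, 360)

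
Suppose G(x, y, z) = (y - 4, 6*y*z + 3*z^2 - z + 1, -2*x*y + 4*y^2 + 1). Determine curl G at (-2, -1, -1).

(9, -2, -1)

(∇×G)₁ = ∂G₃/∂y − ∂G₂/∂z = -2*x + 2*y - 6*z + 1
(∇×G)₂ = ∂G₁/∂z − ∂G₃/∂x = 2*y
(∇×G)₃ = ∂G₂/∂x − ∂G₁/∂y = -1
∇×G = (-2*x + 2*y - 6*z + 1, 2*y, -1)
At (-2, -1, -1): (9, -2, -1).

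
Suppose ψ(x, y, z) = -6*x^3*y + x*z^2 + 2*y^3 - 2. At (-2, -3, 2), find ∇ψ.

(220, 102, -8)

∂ψ/∂x = -18*x^2*y + z^2
∂ψ/∂y = -6*x^3 + 6*y^2
∂ψ/∂z = 2*x*z
∇ψ = (-18*x^2*y + z^2, -6*x^3 + 6*y^2, 2*x*z)
At (-2, -3, 2): (220, 102, -8).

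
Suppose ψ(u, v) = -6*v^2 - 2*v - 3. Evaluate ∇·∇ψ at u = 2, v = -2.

-12

∂²ψ/∂u² = 0
∂²ψ/∂v² = -12
∇²ψ = -12
At (2, -2): -12.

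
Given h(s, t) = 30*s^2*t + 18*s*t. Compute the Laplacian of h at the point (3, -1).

∂²h/∂s² = 60*t
∂²h/∂t² = 0
∇²h = 60*t
At (3, -1): -60.

-60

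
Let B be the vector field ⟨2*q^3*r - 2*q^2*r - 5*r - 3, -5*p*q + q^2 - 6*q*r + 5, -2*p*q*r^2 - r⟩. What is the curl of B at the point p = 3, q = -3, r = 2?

(∇×B)₁ = ∂B₃/∂q − ∂B₂/∂r = -2*p*r^2 + 6*q
(∇×B)₂ = ∂B₁/∂r − ∂B₃/∂p = 2*q^3 - 2*q^2 + 2*q*r^2 - 5
(∇×B)₃ = ∂B₂/∂p − ∂B₁/∂q = -6*q^2*r + 4*q*r - 5*q
∇×B = (-2*p*r^2 + 6*q, 2*q^3 - 2*q^2 + 2*q*r^2 - 5, -6*q^2*r + 4*q*r - 5*q)
At (3, -3, 2): (-42, -101, -117).

(-42, -101, -117)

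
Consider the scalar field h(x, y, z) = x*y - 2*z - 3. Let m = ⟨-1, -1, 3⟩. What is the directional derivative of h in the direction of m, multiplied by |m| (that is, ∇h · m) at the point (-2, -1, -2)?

-3

∂h/∂x = y
∂h/∂y = x
∂h/∂z = -2
∇h at (-2, -1, -2) = (-1, -2, -2)
∇h · m = (-1)(-1) + (-2)(-1) + (-2)(3) = -3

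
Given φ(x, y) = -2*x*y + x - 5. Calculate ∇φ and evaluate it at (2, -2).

(5, -4)

∂φ/∂x = -2*y + 1
∂φ/∂y = -2*x
∇φ = (-2*y + 1, -2*x)
At (2, -2): (5, -4).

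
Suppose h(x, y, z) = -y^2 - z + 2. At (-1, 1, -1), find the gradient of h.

∂h/∂x = 0
∂h/∂y = -2*y
∂h/∂z = -1
∇h = (0, -2*y, -1)
At (-1, 1, -1): (0, -2, -1).

(0, -2, -1)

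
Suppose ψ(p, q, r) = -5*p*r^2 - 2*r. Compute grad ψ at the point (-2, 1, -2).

∂ψ/∂p = -5*r^2
∂ψ/∂q = 0
∂ψ/∂r = -10*p*r - 2
∇ψ = (-5*r^2, 0, -10*p*r - 2)
At (-2, 1, -2): (-20, 0, -42).

(-20, 0, -42)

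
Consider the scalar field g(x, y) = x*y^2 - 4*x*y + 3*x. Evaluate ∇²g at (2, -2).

4

∂²g/∂x² = 0
∂²g/∂y² = 2*x
∇²g = 2*x
At (2, -2): 4.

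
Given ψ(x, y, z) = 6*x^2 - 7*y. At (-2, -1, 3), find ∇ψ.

∂ψ/∂x = 12*x
∂ψ/∂y = -7
∂ψ/∂z = 0
∇ψ = (12*x, -7, 0)
At (-2, -1, 3): (-24, -7, 0).

(-24, -7, 0)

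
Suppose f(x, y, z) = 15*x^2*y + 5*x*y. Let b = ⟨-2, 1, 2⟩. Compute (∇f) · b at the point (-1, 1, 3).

∂f/∂x = 30*x*y + 5*y
∂f/∂y = 15*x^2 + 5*x
∂f/∂z = 0
∇f at (-1, 1, 3) = (-25, 10, 0)
∇f · b = (-25)(-2) + (10)(1) + (0)(2) = 60

60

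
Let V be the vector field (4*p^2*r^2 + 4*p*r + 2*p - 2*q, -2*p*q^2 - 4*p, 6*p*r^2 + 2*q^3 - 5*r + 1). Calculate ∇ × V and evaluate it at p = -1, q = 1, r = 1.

(6, -2, -4)

(∇×V)₁ = ∂V₃/∂q − ∂V₂/∂r = 6*q^2
(∇×V)₂ = ∂V₁/∂r − ∂V₃/∂p = 8*p^2*r + 4*p - 6*r^2
(∇×V)₃ = ∂V₂/∂p − ∂V₁/∂q = -2*q^2 - 2
∇×V = (6*q^2, 8*p^2*r + 4*p - 6*r^2, -2*q^2 - 2)
At (-1, 1, 1): (6, -2, -4).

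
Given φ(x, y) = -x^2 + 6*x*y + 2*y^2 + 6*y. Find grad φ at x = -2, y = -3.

∂φ/∂x = -2*x + 6*y
∂φ/∂y = 6*x + 4*y + 6
∇φ = (-2*x + 6*y, 6*x + 4*y + 6)
At (-2, -3): (-14, -18).

(-14, -18)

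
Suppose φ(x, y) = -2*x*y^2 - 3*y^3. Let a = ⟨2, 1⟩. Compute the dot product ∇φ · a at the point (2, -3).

-93

∂φ/∂x = -2*y^2
∂φ/∂y = -4*x*y - 9*y^2
∇φ at (2, -3) = (-18, -57)
∇φ · a = (-18)(2) + (-57)(1) = -93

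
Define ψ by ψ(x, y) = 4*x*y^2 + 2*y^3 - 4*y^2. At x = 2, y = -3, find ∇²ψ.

∂²ψ/∂x² = 0
∂²ψ/∂y² = 4*(2*x + 3*y - 2)
∇²ψ = 8*x + 12*y - 8
At (2, -3): -28.

-28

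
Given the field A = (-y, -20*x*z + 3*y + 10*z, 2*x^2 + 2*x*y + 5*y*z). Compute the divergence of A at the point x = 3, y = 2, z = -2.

∂A₁/∂x = 0
∂A₂/∂y = 3
∂A₃/∂z = 5*y
∇·A = 5*y + 3
At (3, 2, -2): 13.

13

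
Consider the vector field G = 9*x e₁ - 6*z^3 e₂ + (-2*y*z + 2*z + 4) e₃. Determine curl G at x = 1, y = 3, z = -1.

(20, 0, 0)

(∇×G)₁ = ∂G₃/∂y − ∂G₂/∂z = 18*z^2 - 2*z
(∇×G)₂ = ∂G₁/∂z − ∂G₃/∂x = 0
(∇×G)₃ = ∂G₂/∂x − ∂G₁/∂y = 0
∇×G = (18*z^2 - 2*z, 0, 0)
At (1, 3, -1): (20, 0, 0).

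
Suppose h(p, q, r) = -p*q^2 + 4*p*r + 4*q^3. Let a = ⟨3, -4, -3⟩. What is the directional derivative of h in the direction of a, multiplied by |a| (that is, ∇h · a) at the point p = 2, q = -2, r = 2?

∂h/∂p = -q^2 + 4*r
∂h/∂q = -2*p*q + 12*q^2
∂h/∂r = 4*p
∇h at (2, -2, 2) = (4, 56, 8)
∇h · a = (4)(3) + (56)(-4) + (8)(-3) = -236

-236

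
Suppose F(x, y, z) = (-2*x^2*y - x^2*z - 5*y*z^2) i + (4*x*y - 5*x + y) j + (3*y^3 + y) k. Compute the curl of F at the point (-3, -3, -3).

(82, -99, 46)

(∇×F)₁ = ∂F₃/∂y − ∂F₂/∂z = 9*y^2 + 1
(∇×F)₂ = ∂F₁/∂z − ∂F₃/∂x = -x^2 - 10*y*z
(∇×F)₃ = ∂F₂/∂x − ∂F₁/∂y = 2*x^2 + 4*y + 5*z^2 - 5
∇×F = (9*y^2 + 1, -x^2 - 10*y*z, 2*x^2 + 4*y + 5*z^2 - 5)
At (-3, -3, -3): (82, -99, 46).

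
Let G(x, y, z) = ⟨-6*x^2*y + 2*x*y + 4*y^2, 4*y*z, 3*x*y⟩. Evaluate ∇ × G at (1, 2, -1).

(∇×G)₁ = ∂G₃/∂y − ∂G₂/∂z = 3*x - 4*y
(∇×G)₂ = ∂G₁/∂z − ∂G₃/∂x = -3*y
(∇×G)₃ = ∂G₂/∂x − ∂G₁/∂y = 6*x^2 - 2*x - 8*y
∇×G = (3*x - 4*y, -3*y, 6*x^2 - 2*x - 8*y)
At (1, 2, -1): (-5, -6, -12).

(-5, -6, -12)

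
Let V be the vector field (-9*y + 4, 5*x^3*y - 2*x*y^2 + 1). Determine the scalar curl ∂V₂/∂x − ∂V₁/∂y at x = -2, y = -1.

-53

∂V₂/∂x = 15*x^2*y - 2*y^2
∂V₁/∂y = -9
Scalar curl = 15*x^2*y - 2*y^2 + 9
At (-2, -1): -53.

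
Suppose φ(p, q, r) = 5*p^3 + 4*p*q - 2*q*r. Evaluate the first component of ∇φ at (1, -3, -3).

3

(∇φ)_1 = ∂φ/∂p = 15*p^2 + 4*q
At (1, -3, -3): 3.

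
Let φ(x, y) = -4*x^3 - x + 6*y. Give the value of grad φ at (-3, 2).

∂φ/∂x = -12*x^2 - 1
∂φ/∂y = 6
∇φ = (-12*x^2 - 1, 6)
At (-3, 2): (-109, 6).

(-109, 6)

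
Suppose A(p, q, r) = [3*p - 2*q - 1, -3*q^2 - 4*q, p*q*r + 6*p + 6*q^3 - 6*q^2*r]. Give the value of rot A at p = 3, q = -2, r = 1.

(∇×A)₁ = ∂A₃/∂q − ∂A₂/∂r = p*r + 18*q^2 - 12*q*r
(∇×A)₂ = ∂A₁/∂r − ∂A₃/∂p = -q*r - 6
(∇×A)₃ = ∂A₂/∂p − ∂A₁/∂q = 2
∇×A = (p*r + 18*q^2 - 12*q*r, -q*r - 6, 2)
At (3, -2, 1): (99, -4, 2).

(99, -4, 2)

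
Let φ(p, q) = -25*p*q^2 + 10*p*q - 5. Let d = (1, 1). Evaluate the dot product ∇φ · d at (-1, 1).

∂φ/∂p = -25*q^2 + 10*q
∂φ/∂q = -50*p*q + 10*p
∇φ at (-1, 1) = (-15, 40)
∇φ · d = (-15)(1) + (40)(1) = 25

25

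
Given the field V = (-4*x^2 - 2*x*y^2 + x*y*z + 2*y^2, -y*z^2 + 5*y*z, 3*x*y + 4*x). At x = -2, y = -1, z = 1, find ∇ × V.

(∇×V)₁ = ∂V₃/∂y − ∂V₂/∂z = 3*x + 2*y*z - 5*y
(∇×V)₂ = ∂V₁/∂z − ∂V₃/∂x = x*y - 3*y - 4
(∇×V)₃ = ∂V₂/∂x − ∂V₁/∂y = 4*x*y - x*z - 4*y
∇×V = (3*x + 2*y*z - 5*y, x*y - 3*y - 4, 4*x*y - x*z - 4*y)
At (-2, -1, 1): (-3, 1, 14).

(-3, 1, 14)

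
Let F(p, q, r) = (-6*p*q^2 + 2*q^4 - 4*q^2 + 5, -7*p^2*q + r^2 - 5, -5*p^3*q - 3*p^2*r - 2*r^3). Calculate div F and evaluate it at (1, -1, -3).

-70

∂F₁/∂p = -6*q^2
∂F₂/∂q = -7*p^2
∂F₃/∂r = -3*p^2 - 6*r^2
∇·F = -10*p^2 - 6*q^2 - 6*r^2
At (1, -1, -3): -70.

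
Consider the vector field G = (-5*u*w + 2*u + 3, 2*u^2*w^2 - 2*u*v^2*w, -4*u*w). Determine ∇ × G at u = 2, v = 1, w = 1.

(∇×G)₁ = ∂G₃/∂v − ∂G₂/∂w = -4*u^2*w + 2*u*v^2
(∇×G)₂ = ∂G₁/∂w − ∂G₃/∂u = -5*u + 4*w
(∇×G)₃ = ∂G₂/∂u − ∂G₁/∂v = 4*u*w^2 - 2*v^2*w
∇×G = (-4*u^2*w + 2*u*v^2, -5*u + 4*w, 4*u*w^2 - 2*v^2*w)
At (2, 1, 1): (-12, -6, 6).

(-12, -6, 6)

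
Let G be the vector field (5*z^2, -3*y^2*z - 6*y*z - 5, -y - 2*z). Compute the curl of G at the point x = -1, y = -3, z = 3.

(8, 30, 0)

(∇×G)₁ = ∂G₃/∂y − ∂G₂/∂z = 3*y^2 + 6*y - 1
(∇×G)₂ = ∂G₁/∂z − ∂G₃/∂x = 10*z
(∇×G)₃ = ∂G₂/∂x − ∂G₁/∂y = 0
∇×G = (3*y^2 + 6*y - 1, 10*z, 0)
At (-1, -3, 3): (8, 30, 0).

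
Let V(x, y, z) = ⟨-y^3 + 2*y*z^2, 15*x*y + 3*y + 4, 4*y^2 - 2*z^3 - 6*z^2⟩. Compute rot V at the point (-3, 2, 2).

(16, 16, 34)

(∇×V)₁ = ∂V₃/∂y − ∂V₂/∂z = 8*y
(∇×V)₂ = ∂V₁/∂z − ∂V₃/∂x = 4*y*z
(∇×V)₃ = ∂V₂/∂x − ∂V₁/∂y = 3*y^2 + 15*y - 2*z^2
∇×V = (8*y, 4*y*z, 3*y^2 + 15*y - 2*z^2)
At (-3, 2, 2): (16, 16, 34).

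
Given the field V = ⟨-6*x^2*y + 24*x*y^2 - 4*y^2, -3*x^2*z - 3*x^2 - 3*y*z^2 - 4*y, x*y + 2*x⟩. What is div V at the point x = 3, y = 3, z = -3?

77

∂V₁/∂x = -12*x*y + 24*y^2
∂V₂/∂y = -3*z^2 - 4
∂V₃/∂z = 0
∇·V = -12*x*y + 24*y^2 - 3*z^2 - 4
At (3, 3, -3): 77.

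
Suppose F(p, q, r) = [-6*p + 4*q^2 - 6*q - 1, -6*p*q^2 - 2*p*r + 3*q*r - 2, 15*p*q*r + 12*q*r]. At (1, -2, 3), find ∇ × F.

(89, 90, -8)

(∇×F)₁ = ∂F₃/∂q − ∂F₂/∂r = 15*p*r + 2*p - 3*q + 12*r
(∇×F)₂ = ∂F₁/∂r − ∂F₃/∂p = -15*q*r
(∇×F)₃ = ∂F₂/∂p − ∂F₁/∂q = -6*q^2 - 8*q - 2*r + 6
∇×F = (15*p*r + 2*p - 3*q + 12*r, -15*q*r, -6*q^2 - 8*q - 2*r + 6)
At (1, -2, 3): (89, 90, -8).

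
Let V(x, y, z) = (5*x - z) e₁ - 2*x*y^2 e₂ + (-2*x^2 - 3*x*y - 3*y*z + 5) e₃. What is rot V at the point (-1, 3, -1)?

(∇×V)₁ = ∂V₃/∂y − ∂V₂/∂z = -3*x - 3*z
(∇×V)₂ = ∂V₁/∂z − ∂V₃/∂x = 4*x + 3*y - 1
(∇×V)₃ = ∂V₂/∂x − ∂V₁/∂y = -2*y^2
∇×V = (-3*x - 3*z, 4*x + 3*y - 1, -2*y^2)
At (-1, 3, -1): (6, 4, -18).

(6, 4, -18)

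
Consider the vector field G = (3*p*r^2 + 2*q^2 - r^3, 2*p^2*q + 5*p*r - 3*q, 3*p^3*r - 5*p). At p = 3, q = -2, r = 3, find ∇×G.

(-15, -211, -1)

(∇×G)₁ = ∂G₃/∂q − ∂G₂/∂r = -5*p
(∇×G)₂ = ∂G₁/∂r − ∂G₃/∂p = -9*p^2*r + 6*p*r - 3*r^2 + 5
(∇×G)₃ = ∂G₂/∂p − ∂G₁/∂q = 4*p*q - 4*q + 5*r
∇×G = (-5*p, -9*p^2*r + 6*p*r - 3*r^2 + 5, 4*p*q - 4*q + 5*r)
At (3, -2, 3): (-15, -211, -1).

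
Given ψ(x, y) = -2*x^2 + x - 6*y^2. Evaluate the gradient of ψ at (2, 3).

(-7, -36)

∂ψ/∂x = -4*x + 1
∂ψ/∂y = -12*y
∇ψ = (-4*x + 1, -12*y)
At (2, 3): (-7, -36).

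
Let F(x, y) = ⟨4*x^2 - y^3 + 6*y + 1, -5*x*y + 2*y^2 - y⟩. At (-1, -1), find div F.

-8

∂F₁/∂x = 8*x
∂F₂/∂y = -5*x + 4*y - 1
∇·F = 3*x + 4*y - 1
At (-1, -1): -8.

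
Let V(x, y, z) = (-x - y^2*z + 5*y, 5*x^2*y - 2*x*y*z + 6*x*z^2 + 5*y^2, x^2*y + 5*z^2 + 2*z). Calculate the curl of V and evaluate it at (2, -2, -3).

(68, 4, 9)

(∇×V)₁ = ∂V₃/∂y − ∂V₂/∂z = x^2 + 2*x*y - 12*x*z
(∇×V)₂ = ∂V₁/∂z − ∂V₃/∂x = -2*x*y - y^2
(∇×V)₃ = ∂V₂/∂x − ∂V₁/∂y = 10*x*y + 6*z^2 - 5
∇×V = (x^2 + 2*x*y - 12*x*z, -2*x*y - y^2, 10*x*y + 6*z^2 - 5)
At (2, -2, -3): (68, 4, 9).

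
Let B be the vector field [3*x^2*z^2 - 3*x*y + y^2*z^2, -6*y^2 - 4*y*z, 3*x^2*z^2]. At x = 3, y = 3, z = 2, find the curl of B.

(∇×B)₁ = ∂B₃/∂y − ∂B₂/∂z = 4*y
(∇×B)₂ = ∂B₁/∂z − ∂B₃/∂x = 6*x^2*z - 6*x*z^2 + 2*y^2*z
(∇×B)₃ = ∂B₂/∂x − ∂B₁/∂y = 3*x - 2*y*z^2
∇×B = (4*y, 6*x^2*z - 6*x*z^2 + 2*y^2*z, 3*x - 2*y*z^2)
At (3, 3, 2): (12, 72, -15).

(12, 72, -15)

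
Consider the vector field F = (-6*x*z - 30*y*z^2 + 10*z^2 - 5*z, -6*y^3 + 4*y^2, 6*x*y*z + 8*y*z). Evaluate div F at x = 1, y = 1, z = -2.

16

∂F₁/∂x = -6*z
∂F₂/∂y = -18*y^2 + 8*y
∂F₃/∂z = 6*x*y + 8*y
∇·F = 6*x*y - 18*y^2 + 16*y - 6*z
At (1, 1, -2): 16.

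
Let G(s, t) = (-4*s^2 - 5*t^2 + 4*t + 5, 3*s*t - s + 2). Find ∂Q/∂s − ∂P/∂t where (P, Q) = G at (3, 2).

∂G₂/∂s = 3*t - 1
∂G₁/∂t = -10*t + 4
Scalar curl = 13*t - 5
At (3, 2): 21.

21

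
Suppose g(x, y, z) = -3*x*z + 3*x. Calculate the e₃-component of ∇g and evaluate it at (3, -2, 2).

-9

(∇g)_3 = ∂g/∂z = -3*x
At (3, -2, 2): -9.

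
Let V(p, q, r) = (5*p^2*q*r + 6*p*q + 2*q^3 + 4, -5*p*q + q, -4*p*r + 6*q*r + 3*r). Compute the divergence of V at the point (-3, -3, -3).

∂V₁/∂p = 10*p*q*r + 6*q
∂V₂/∂q = -5*p + 1
∂V₃/∂r = -4*p + 6*q + 3
∇·V = 10*p*q*r - 9*p + 12*q + 4
At (-3, -3, -3): -275.

-275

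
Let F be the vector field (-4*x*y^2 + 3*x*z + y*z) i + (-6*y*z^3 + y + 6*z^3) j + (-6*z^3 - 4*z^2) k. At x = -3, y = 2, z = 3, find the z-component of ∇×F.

-51

(∇×F)_3 = ∂F₂/∂x − ∂F₁/∂y
= 0 − (-8*x*y + z)
= 8*x*y - z
At (-3, 2, 3): -51.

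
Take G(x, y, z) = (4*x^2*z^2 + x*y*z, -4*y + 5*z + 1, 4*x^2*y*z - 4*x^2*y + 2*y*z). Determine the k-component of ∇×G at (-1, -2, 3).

(∇×G)_3 = ∂G₂/∂x − ∂G₁/∂y
= 0 − (x*z)
= -x*z
At (-1, -2, 3): 3.

3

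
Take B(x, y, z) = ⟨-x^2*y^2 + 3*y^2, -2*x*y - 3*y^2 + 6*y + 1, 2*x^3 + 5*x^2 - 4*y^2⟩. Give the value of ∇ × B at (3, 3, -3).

(∇×B)₁ = ∂B₃/∂y − ∂B₂/∂z = -8*y
(∇×B)₂ = ∂B₁/∂z − ∂B₃/∂x = -6*x^2 - 10*x
(∇×B)₃ = ∂B₂/∂x − ∂B₁/∂y = 2*x^2*y - 8*y
∇×B = (-8*y, -6*x^2 - 10*x, 2*x^2*y - 8*y)
At (3, 3, -3): (-24, -84, 30).

(-24, -84, 30)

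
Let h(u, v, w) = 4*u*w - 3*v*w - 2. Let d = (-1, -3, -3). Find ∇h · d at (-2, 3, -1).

∂h/∂u = 4*w
∂h/∂v = -3*w
∂h/∂w = 4*u - 3*v
∇h at (-2, 3, -1) = (-4, 3, -17)
∇h · d = (-4)(-1) + (3)(-3) + (-17)(-3) = 46

46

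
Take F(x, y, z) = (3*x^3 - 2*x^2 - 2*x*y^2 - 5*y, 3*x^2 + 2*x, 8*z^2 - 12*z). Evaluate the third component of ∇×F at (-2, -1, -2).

(∇×F)_3 = ∂F₂/∂x − ∂F₁/∂y
= 6*x + 2 − (-4*x*y - 5)
= 4*x*y + 6*x + 7
At (-2, -1, -2): 3.

3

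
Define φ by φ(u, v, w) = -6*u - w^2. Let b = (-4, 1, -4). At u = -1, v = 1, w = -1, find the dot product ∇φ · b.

∂φ/∂u = -6
∂φ/∂v = 0
∂φ/∂w = -2*w
∇φ at (-1, 1, -1) = (-6, 0, 2)
∇φ · b = (-6)(-4) + (0)(1) + (2)(-4) = 16

16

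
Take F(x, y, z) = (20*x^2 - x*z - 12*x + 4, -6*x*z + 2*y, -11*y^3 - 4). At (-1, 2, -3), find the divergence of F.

-47

∂F₁/∂x = 40*x - z - 12
∂F₂/∂y = 2
∂F₃/∂z = 0
∇·F = 40*x - z - 10
At (-1, 2, -3): -47.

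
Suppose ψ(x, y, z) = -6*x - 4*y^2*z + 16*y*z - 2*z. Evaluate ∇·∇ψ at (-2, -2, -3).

∂²ψ/∂x² = 0
∂²ψ/∂y² = -8*z
∂²ψ/∂z² = 0
∇²ψ = -8*z
At (-2, -2, -3): 24.

24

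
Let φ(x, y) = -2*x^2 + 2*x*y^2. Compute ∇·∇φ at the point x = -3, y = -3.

-16

∂²φ/∂x² = -4
∂²φ/∂y² = 4*x
∇²φ = 4*x - 4
At (-3, -3): -16.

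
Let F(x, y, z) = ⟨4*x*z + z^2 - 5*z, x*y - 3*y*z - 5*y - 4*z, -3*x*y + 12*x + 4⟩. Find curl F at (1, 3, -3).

(10, -10, 3)

(∇×F)₁ = ∂F₃/∂y − ∂F₂/∂z = -3*x + 3*y + 4
(∇×F)₂ = ∂F₁/∂z − ∂F₃/∂x = 4*x + 3*y + 2*z - 17
(∇×F)₃ = ∂F₂/∂x − ∂F₁/∂y = y
∇×F = (-3*x + 3*y + 4, 4*x + 3*y + 2*z - 17, y)
At (1, 3, -3): (10, -10, 3).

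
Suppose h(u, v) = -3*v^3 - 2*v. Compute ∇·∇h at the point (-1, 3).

∂²h/∂u² = 0
∂²h/∂v² = -18*v
∇²h = -18*v
At (-1, 3): -54.

-54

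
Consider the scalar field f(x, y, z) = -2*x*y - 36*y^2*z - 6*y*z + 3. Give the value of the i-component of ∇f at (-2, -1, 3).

2

(∇f)_1 = ∂f/∂x = -2*y
At (-2, -1, 3): 2.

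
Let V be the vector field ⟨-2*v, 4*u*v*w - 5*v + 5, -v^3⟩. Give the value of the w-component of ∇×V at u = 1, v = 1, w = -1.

-2

(∇×V)_3 = ∂V₂/∂u − ∂V₁/∂v
= 4*v*w − (-2)
= 4*v*w + 2
At (1, 1, -1): -2.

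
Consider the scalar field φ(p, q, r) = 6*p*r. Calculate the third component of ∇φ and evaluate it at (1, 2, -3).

(∇φ)_3 = ∂φ/∂r = 6*p
At (1, 2, -3): 6.

6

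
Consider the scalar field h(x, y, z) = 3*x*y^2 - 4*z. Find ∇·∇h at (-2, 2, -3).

-12

∂²h/∂x² = 0
∂²h/∂y² = 6*x
∂²h/∂z² = 0
∇²h = 6*x
At (-2, 2, -3): -12.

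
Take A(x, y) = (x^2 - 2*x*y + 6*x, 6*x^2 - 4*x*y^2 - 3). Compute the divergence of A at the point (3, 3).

∂A₁/∂x = 2*x - 2*y + 6
∂A₂/∂y = -8*x*y
∇·A = -8*x*y + 2*x - 2*y + 6
At (3, 3): -66.

-66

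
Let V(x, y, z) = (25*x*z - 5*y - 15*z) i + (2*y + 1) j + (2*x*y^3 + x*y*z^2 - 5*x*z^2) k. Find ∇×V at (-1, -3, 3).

(-63, 86, 5)

(∇×V)₁ = ∂V₃/∂y − ∂V₂/∂z = 6*x*y^2 + x*z^2
(∇×V)₂ = ∂V₁/∂z − ∂V₃/∂x = 25*x - 2*y^3 - y*z^2 + 5*z^2 - 15
(∇×V)₃ = ∂V₂/∂x − ∂V₁/∂y = 5
∇×V = (6*x*y^2 + x*z^2, 25*x - 2*y^3 - y*z^2 + 5*z^2 - 15, 5)
At (-1, -3, 3): (-63, 86, 5).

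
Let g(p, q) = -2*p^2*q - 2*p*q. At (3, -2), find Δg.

8

∂²g/∂p² = -4*q
∂²g/∂q² = 0
∇²g = -4*q
At (3, -2): 8.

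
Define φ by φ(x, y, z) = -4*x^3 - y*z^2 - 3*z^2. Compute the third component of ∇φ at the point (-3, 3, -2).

(∇φ)_3 = ∂φ/∂z = -2*y*z - 6*z
At (-3, 3, -2): 24.

24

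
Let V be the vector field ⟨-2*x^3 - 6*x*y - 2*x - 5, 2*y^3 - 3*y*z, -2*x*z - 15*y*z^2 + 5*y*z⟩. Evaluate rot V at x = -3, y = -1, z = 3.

(-123, 6, -18)

(∇×V)₁ = ∂V₃/∂y − ∂V₂/∂z = 3*y - 15*z^2 + 5*z
(∇×V)₂ = ∂V₁/∂z − ∂V₃/∂x = 2*z
(∇×V)₃ = ∂V₂/∂x − ∂V₁/∂y = 6*x
∇×V = (3*y - 15*z^2 + 5*z, 2*z, 6*x)
At (-3, -1, 3): (-123, 6, -18).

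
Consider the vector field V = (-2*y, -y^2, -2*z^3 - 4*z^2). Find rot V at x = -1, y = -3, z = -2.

(∇×V)₁ = ∂V₃/∂y − ∂V₂/∂z = 0
(∇×V)₂ = ∂V₁/∂z − ∂V₃/∂x = 0
(∇×V)₃ = ∂V₂/∂x − ∂V₁/∂y = 2
∇×V = (0, 0, 2)
At (-1, -3, -2): (0, 0, 2).

(0, 0, 2)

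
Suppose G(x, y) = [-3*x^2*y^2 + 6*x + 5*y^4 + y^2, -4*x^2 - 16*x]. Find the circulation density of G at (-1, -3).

520

∂G₂/∂x = -8*x - 16
∂G₁/∂y = -6*x^2*y + 20*y^3 + 2*y
Scalar curl = 6*x^2*y - 8*x - 20*y^3 - 2*y - 16
At (-1, -3): 520.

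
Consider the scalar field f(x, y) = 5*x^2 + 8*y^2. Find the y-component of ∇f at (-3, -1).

-16

(∇f)_2 = ∂f/∂y = 16*y
At (-3, -1): -16.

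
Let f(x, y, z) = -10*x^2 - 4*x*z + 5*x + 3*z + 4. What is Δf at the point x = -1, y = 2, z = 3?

∂²f/∂x² = -20
∂²f/∂y² = 0
∂²f/∂z² = 0
∇²f = -20
At (-1, 2, 3): -20.

-20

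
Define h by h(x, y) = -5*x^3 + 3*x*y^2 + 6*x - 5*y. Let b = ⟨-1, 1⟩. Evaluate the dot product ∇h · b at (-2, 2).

13

∂h/∂x = -15*x^2 + 3*y^2 + 6
∂h/∂y = 6*x*y - 5
∇h at (-2, 2) = (-42, -29)
∇h · b = (-42)(-1) + (-29)(1) = 13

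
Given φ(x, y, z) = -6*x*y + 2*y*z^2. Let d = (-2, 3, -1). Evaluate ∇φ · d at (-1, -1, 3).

72

∂φ/∂x = -6*y
∂φ/∂y = -6*x + 2*z^2
∂φ/∂z = 4*y*z
∇φ at (-1, -1, 3) = (6, 24, -12)
∇φ · d = (6)(-2) + (24)(3) + (-12)(-1) = 72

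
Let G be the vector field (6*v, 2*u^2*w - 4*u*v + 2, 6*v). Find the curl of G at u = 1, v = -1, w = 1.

(∇×G)₁ = ∂G₃/∂v − ∂G₂/∂w = -2*u^2 + 6
(∇×G)₂ = ∂G₁/∂w − ∂G₃/∂u = 0
(∇×G)₃ = ∂G₂/∂u − ∂G₁/∂v = 4*u*w - 4*v - 6
∇×G = (-2*u^2 + 6, 0, 4*u*w - 4*v - 6)
At (1, -1, 1): (4, 0, 2).

(4, 0, 2)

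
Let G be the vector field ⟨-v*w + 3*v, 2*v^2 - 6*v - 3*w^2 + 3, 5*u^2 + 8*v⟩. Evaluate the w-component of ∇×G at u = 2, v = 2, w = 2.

(∇×G)_3 = ∂G₂/∂u − ∂G₁/∂v
= 0 − (-w + 3)
= w - 3
At (2, 2, 2): -1.

-1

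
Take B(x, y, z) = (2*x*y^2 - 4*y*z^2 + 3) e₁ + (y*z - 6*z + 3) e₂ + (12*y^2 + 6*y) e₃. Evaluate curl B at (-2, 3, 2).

(81, -48, 40)

(∇×B)₁ = ∂B₃/∂y − ∂B₂/∂z = 23*y + 12
(∇×B)₂ = ∂B₁/∂z − ∂B₃/∂x = -8*y*z
(∇×B)₃ = ∂B₂/∂x − ∂B₁/∂y = -4*x*y + 4*z^2
∇×B = (23*y + 12, -8*y*z, -4*x*y + 4*z^2)
At (-2, 3, 2): (81, -48, 40).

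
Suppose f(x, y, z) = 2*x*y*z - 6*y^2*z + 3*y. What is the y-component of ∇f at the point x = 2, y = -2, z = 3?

87

(∇f)_2 = ∂f/∂y = 2*x*z - 12*y*z + 3
At (2, -2, 3): 87.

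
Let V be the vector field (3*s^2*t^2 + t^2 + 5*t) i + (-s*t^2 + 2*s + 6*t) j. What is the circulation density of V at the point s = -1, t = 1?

-12

∂V₂/∂s = -t^2 + 2
∂V₁/∂t = 6*s^2*t + 2*t + 5
Scalar curl = -6*s^2*t - t^2 - 2*t - 3
At (-1, 1): -12.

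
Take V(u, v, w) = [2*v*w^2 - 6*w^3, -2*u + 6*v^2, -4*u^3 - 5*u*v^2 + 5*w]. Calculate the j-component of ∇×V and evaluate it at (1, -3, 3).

-141

(∇×V)_2 = ∂V₁/∂w − ∂V₃/∂u
= 4*v*w - 18*w^2 − (-12*u^2 - 5*v^2)
= 12*u^2 + 5*v^2 + 4*v*w - 18*w^2
At (1, -3, 3): -141.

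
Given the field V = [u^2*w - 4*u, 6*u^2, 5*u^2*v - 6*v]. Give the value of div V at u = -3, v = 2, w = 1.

∂V₁/∂u = 2*u*w - 4
∂V₂/∂v = 0
∂V₃/∂w = 0
∇·V = 2*u*w - 4
At (-3, 2, 1): -10.

-10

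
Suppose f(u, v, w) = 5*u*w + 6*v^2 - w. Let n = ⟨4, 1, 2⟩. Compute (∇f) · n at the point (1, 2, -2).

∂f/∂u = 5*w
∂f/∂v = 12*v
∂f/∂w = 5*u - 1
∇f at (1, 2, -2) = (-10, 24, 4)
∇f · n = (-10)(4) + (24)(1) + (4)(2) = -8

-8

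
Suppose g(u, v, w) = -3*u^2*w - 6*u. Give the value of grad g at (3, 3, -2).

∂g/∂u = -6*u*w - 6
∂g/∂v = 0
∂g/∂w = -3*u^2
∇g = (-6*u*w - 6, 0, -3*u^2)
At (3, 3, -2): (30, 0, -27).

(30, 0, -27)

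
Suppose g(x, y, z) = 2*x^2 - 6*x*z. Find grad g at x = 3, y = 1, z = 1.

∂g/∂x = 4*x - 6*z
∂g/∂y = 0
∂g/∂z = -6*x
∇g = (4*x - 6*z, 0, -6*x)
At (3, 1, 1): (6, 0, -18).

(6, 0, -18)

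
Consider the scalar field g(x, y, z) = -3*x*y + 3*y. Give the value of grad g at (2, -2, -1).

(6, -3, 0)

∂g/∂x = -3*y
∂g/∂y = -3*x + 3
∂g/∂z = 0
∇g = (-3*y, -3*x + 3, 0)
At (2, -2, -1): (6, -3, 0).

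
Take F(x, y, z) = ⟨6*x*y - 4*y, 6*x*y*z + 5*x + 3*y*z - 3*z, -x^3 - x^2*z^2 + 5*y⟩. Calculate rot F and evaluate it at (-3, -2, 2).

(-22, 3, 3)

(∇×F)₁ = ∂F₃/∂y − ∂F₂/∂z = -6*x*y - 3*y + 8
(∇×F)₂ = ∂F₁/∂z − ∂F₃/∂x = 3*x^2 + 2*x*z^2
(∇×F)₃ = ∂F₂/∂x − ∂F₁/∂y = -6*x + 6*y*z + 9
∇×F = (-6*x*y - 3*y + 8, 3*x^2 + 2*x*z^2, -6*x + 6*y*z + 9)
At (-3, -2, 2): (-22, 3, 3).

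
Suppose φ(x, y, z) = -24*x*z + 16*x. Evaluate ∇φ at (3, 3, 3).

∂φ/∂x = -24*z + 16
∂φ/∂y = 0
∂φ/∂z = -24*x
∇φ = (-24*z + 16, 0, -24*x)
At (3, 3, 3): (-56, 0, -72).

(-56, 0, -72)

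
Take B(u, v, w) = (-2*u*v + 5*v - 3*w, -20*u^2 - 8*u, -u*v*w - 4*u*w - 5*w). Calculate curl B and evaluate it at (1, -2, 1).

(∇×B)₁ = ∂B₃/∂v − ∂B₂/∂w = -u*w
(∇×B)₂ = ∂B₁/∂w − ∂B₃/∂u = v*w + 4*w - 3
(∇×B)₃ = ∂B₂/∂u − ∂B₁/∂v = -38*u - 13
∇×B = (-u*w, v*w + 4*w - 3, -38*u - 13)
At (1, -2, 1): (-1, -1, -51).

(-1, -1, -51)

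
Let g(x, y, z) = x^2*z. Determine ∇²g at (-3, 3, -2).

-4

∂²g/∂x² = 2*z
∂²g/∂y² = 0
∂²g/∂z² = 0
∇²g = 2*z
At (-3, 3, -2): -4.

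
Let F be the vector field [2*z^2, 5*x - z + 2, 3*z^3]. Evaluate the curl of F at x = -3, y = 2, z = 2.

(∇×F)₁ = ∂F₃/∂y − ∂F₂/∂z = 1
(∇×F)₂ = ∂F₁/∂z − ∂F₃/∂x = 4*z
(∇×F)₃ = ∂F₂/∂x − ∂F₁/∂y = 5
∇×F = (1, 4*z, 5)
At (-3, 2, 2): (1, 8, 5).

(1, 8, 5)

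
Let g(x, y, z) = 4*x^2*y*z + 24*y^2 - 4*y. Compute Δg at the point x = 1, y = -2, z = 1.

32

∂²g/∂x² = 8*y*z
∂²g/∂y² = 48
∂²g/∂z² = 0
∇²g = 8*y*z + 48
At (1, -2, 1): 32.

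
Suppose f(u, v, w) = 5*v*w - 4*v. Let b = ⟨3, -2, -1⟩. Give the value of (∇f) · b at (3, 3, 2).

∂f/∂u = 0
∂f/∂v = 5*w - 4
∂f/∂w = 5*v
∇f at (3, 3, 2) = (0, 6, 15)
∇f · b = (0)(3) + (6)(-2) + (15)(-1) = -27

-27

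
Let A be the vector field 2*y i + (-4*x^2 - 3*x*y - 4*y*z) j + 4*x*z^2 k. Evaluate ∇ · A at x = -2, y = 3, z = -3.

66

∂A₁/∂x = 0
∂A₂/∂y = -3*x - 4*z
∂A₃/∂z = 8*x*z
∇·A = 8*x*z - 3*x - 4*z
At (-2, 3, -3): 66.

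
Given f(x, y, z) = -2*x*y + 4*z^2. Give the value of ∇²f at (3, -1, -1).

∂²f/∂x² = 0
∂²f/∂y² = 0
∂²f/∂z² = 8
∇²f = 8
At (3, -1, -1): 8.

8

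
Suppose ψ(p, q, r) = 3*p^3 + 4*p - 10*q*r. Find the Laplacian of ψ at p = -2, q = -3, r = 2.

-36

∂²ψ/∂p² = 18*p
∂²ψ/∂q² = 0
∂²ψ/∂r² = 0
∇²ψ = 18*p
At (-2, -3, 2): -36.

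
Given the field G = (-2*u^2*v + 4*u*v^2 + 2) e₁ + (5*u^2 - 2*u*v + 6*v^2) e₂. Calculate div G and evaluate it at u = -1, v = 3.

86

∂G₁/∂u = -4*u*v + 4*v^2
∂G₂/∂v = -2*u + 12*v
∇·G = -4*u*v - 2*u + 4*v^2 + 12*v
At (-1, 3): 86.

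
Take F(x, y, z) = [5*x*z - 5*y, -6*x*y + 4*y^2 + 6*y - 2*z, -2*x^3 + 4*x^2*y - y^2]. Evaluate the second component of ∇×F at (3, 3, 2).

(∇×F)_2 = ∂F₁/∂z − ∂F₃/∂x
= 5*x − (-6*x^2 + 8*x*y)
= 6*x^2 - 8*x*y + 5*x
At (3, 3, 2): -3.

-3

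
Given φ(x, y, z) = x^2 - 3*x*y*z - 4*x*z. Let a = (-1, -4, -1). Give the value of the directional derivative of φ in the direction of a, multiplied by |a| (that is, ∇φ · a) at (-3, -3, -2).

∂φ/∂x = 2*x - 3*y*z - 4*z
∂φ/∂y = -3*x*z
∂φ/∂z = -3*x*y - 4*x
∇φ at (-3, -3, -2) = (-16, -18, -15)
∇φ · a = (-16)(-1) + (-18)(-4) + (-15)(-1) = 103

103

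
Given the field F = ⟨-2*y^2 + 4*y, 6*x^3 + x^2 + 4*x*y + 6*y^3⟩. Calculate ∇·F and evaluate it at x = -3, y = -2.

∂F₁/∂x = 0
∂F₂/∂y = 4*x + 18*y^2
∇·F = 4*x + 18*y^2
At (-3, -2): 60.

60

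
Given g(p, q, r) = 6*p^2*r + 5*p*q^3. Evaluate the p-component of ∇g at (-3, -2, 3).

(∇g)_1 = ∂g/∂p = 12*p*r + 5*q^3
At (-3, -2, 3): -148.

-148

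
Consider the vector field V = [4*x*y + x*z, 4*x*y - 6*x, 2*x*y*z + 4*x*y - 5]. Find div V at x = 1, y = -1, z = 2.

0

∂V₁/∂x = 4*y + z
∂V₂/∂y = 4*x
∂V₃/∂z = 2*x*y
∇·V = 2*x*y + 4*x + 4*y + z
At (1, -1, 2): 0.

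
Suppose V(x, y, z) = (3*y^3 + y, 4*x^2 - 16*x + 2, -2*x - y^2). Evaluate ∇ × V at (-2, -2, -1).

(∇×V)₁ = ∂V₃/∂y − ∂V₂/∂z = -2*y
(∇×V)₂ = ∂V₁/∂z − ∂V₃/∂x = 2
(∇×V)₃ = ∂V₂/∂x − ∂V₁/∂y = 8*x - 9*y^2 - 17
∇×V = (-2*y, 2, 8*x - 9*y^2 - 17)
At (-2, -2, -1): (4, 2, -69).

(4, 2, -69)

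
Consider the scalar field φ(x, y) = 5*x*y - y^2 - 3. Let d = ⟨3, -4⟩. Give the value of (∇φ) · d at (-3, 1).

83

∂φ/∂x = 5*y
∂φ/∂y = 5*x - 2*y
∇φ at (-3, 1) = (5, -17)
∇φ · d = (5)(3) + (-17)(-4) = 83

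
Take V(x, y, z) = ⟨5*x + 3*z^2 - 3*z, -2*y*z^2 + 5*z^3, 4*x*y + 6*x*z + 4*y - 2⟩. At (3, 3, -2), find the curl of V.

(∇×V)₁ = ∂V₃/∂y − ∂V₂/∂z = 4*x + 4*y*z - 15*z^2 + 4
(∇×V)₂ = ∂V₁/∂z − ∂V₃/∂x = -4*y - 3
(∇×V)₃ = ∂V₂/∂x − ∂V₁/∂y = 0
∇×V = (4*x + 4*y*z - 15*z^2 + 4, -4*y - 3, 0)
At (3, 3, -2): (-68, -15, 0).

(-68, -15, 0)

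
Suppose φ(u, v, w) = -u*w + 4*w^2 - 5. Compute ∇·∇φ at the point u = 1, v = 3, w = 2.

8

∂²φ/∂u² = 0
∂²φ/∂v² = 0
∂²φ/∂w² = 8
∇²φ = 8
At (1, 3, 2): 8.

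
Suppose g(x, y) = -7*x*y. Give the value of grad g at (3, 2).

∂g/∂x = -7*y
∂g/∂y = -7*x
∇g = (-7*y, -7*x)
At (3, 2): (-14, -21).

(-14, -21)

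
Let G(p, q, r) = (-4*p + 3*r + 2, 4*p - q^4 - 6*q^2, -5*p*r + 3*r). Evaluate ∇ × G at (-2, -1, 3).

(0, 18, 4)

(∇×G)₁ = ∂G₃/∂q − ∂G₂/∂r = 0
(∇×G)₂ = ∂G₁/∂r − ∂G₃/∂p = 5*r + 3
(∇×G)₃ = ∂G₂/∂p − ∂G₁/∂q = 4
∇×G = (0, 5*r + 3, 4)
At (-2, -1, 3): (0, 18, 4).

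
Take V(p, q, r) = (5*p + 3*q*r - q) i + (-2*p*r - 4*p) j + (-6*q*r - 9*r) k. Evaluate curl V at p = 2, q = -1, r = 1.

(∇×V)₁ = ∂V₃/∂q − ∂V₂/∂r = 2*p - 6*r
(∇×V)₂ = ∂V₁/∂r − ∂V₃/∂p = 3*q
(∇×V)₃ = ∂V₂/∂p − ∂V₁/∂q = -5*r - 3
∇×V = (2*p - 6*r, 3*q, -5*r - 3)
At (2, -1, 1): (-2, -3, -8).

(-2, -3, -8)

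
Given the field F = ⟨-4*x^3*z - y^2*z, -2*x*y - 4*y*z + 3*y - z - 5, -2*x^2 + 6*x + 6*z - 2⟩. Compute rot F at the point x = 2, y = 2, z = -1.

(∇×F)₁ = ∂F₃/∂y − ∂F₂/∂z = 4*y + 1
(∇×F)₂ = ∂F₁/∂z − ∂F₃/∂x = -4*x^3 + 4*x - y^2 - 6
(∇×F)₃ = ∂F₂/∂x − ∂F₁/∂y = 2*y*z - 2*y
∇×F = (4*y + 1, -4*x^3 + 4*x - y^2 - 6, 2*y*z - 2*y)
At (2, 2, -1): (9, -34, -8).

(9, -34, -8)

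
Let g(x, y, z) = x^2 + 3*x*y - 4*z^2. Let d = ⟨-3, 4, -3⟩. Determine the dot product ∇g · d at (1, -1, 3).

∂g/∂x = 2*x + 3*y
∂g/∂y = 3*x
∂g/∂z = -8*z
∇g at (1, -1, 3) = (-1, 3, -24)
∇g · d = (-1)(-3) + (3)(4) + (-24)(-3) = 87

87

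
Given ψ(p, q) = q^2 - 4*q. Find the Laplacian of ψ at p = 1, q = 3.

∂²ψ/∂p² = 0
∂²ψ/∂q² = 2
∇²ψ = 2
At (1, 3): 2.

2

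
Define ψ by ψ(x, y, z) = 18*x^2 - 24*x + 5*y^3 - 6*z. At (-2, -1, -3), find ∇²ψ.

6

∂²ψ/∂x² = 36
∂²ψ/∂y² = 30*y
∂²ψ/∂z² = 0
∇²ψ = 30*y + 36
At (-2, -1, -3): 6.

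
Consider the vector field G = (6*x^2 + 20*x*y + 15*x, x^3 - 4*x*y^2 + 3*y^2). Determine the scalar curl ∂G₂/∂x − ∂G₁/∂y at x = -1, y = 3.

∂G₂/∂x = 3*x^2 - 4*y^2
∂G₁/∂y = 20*x
Scalar curl = 3*x^2 - 20*x - 4*y^2
At (-1, 3): -13.

-13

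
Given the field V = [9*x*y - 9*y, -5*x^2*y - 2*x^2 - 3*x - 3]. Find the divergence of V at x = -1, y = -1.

-14

∂V₁/∂x = 9*y
∂V₂/∂y = -5*x^2
∇·V = -5*x^2 + 9*y
At (-1, -1): -14.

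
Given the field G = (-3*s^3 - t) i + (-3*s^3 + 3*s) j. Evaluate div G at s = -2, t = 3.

∂G₁/∂s = -9*s^2
∂G₂/∂t = 0
∇·G = -9*s^2
At (-2, 3): -36.

-36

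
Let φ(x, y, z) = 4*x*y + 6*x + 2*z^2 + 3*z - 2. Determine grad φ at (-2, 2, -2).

(14, -8, -5)

∂φ/∂x = 4*y + 6
∂φ/∂y = 4*x
∂φ/∂z = 4*z + 3
∇φ = (4*y + 6, 4*x, 4*z + 3)
At (-2, 2, -2): (14, -8, -5).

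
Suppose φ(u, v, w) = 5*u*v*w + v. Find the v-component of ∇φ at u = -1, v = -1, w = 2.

(∇φ)_2 = ∂φ/∂v = 5*u*w + 1
At (-1, -1, 2): -9.

-9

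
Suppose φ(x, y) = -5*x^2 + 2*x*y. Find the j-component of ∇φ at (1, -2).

2

(∇φ)_2 = ∂φ/∂y = 2*x
At (1, -2): 2.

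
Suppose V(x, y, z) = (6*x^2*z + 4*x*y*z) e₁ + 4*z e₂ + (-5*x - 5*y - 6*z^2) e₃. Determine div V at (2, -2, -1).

-4

∂V₁/∂x = 12*x*z + 4*y*z
∂V₂/∂y = 0
∂V₃/∂z = -12*z
∇·V = 12*x*z + 4*y*z - 12*z
At (2, -2, -1): -4.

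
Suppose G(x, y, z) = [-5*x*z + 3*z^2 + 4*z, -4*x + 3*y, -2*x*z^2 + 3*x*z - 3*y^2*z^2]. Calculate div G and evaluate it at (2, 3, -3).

210

∂G₁/∂x = -5*z
∂G₂/∂y = 3
∂G₃/∂z = -4*x*z + 3*x - 6*y^2*z
∇·G = -4*x*z + 3*x - 6*y^2*z - 5*z + 3
At (2, 3, -3): 210.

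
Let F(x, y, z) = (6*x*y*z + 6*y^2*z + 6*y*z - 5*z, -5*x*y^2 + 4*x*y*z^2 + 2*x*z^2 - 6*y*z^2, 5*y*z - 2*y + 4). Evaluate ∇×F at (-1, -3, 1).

(∇×F)₁ = ∂F₃/∂y − ∂F₂/∂z = -8*x*y*z - 4*x*z + 12*y*z + 5*z - 2
(∇×F)₂ = ∂F₁/∂z − ∂F₃/∂x = 6*x*y + 6*y^2 + 6*y - 5
(∇×F)₃ = ∂F₂/∂x − ∂F₁/∂y = -6*x*z - 5*y^2 + 4*y*z^2 - 12*y*z + 2*z^2 - 6*z
∇×F = (-8*x*y*z - 4*x*z + 12*y*z + 5*z - 2, 6*x*y + 6*y^2 + 6*y - 5, -6*x*z - 5*y^2 + 4*y*z^2 - 12*y*z + 2*z^2 - 6*z)
At (-1, -3, 1): (-53, 49, -19).

(-53, 49, -19)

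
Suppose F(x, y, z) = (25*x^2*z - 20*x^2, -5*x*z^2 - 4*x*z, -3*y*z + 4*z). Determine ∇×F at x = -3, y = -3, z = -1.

(∇×F)₁ = ∂F₃/∂y − ∂F₂/∂z = 10*x*z + 4*x - 3*z
(∇×F)₂ = ∂F₁/∂z − ∂F₃/∂x = 25*x^2
(∇×F)₃ = ∂F₂/∂x − ∂F₁/∂y = -5*z^2 - 4*z
∇×F = (10*x*z + 4*x - 3*z, 25*x^2, -5*z^2 - 4*z)
At (-3, -3, -1): (21, 225, -1).

(21, 225, -1)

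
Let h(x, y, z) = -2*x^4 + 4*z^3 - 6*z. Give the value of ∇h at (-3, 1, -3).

∂h/∂x = -8*x^3
∂h/∂y = 0
∂h/∂z = 12*z^2 - 6
∇h = (-8*x^3, 0, 12*z^2 - 6)
At (-3, 1, -3): (216, 0, 102).

(216, 0, 102)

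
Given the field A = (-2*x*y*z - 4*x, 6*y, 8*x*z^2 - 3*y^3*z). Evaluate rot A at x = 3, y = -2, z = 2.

(-72, -20, 12)

(∇×A)₁ = ∂A₃/∂y − ∂A₂/∂z = -9*y^2*z
(∇×A)₂ = ∂A₁/∂z − ∂A₃/∂x = -2*x*y - 8*z^2
(∇×A)₃ = ∂A₂/∂x − ∂A₁/∂y = 2*x*z
∇×A = (-9*y^2*z, -2*x*y - 8*z^2, 2*x*z)
At (3, -2, 2): (-72, -20, 12).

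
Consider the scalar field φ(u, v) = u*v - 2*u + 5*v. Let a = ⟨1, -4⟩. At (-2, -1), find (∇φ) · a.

-15

∂φ/∂u = v - 2
∂φ/∂v = u + 5
∇φ at (-2, -1) = (-3, 3)
∇φ · a = (-3)(1) + (3)(-4) = -15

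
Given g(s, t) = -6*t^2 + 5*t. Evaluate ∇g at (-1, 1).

(0, -7)

∂g/∂s = 0
∂g/∂t = -12*t + 5
∇g = (0, -12*t + 5)
At (-1, 1): (0, -7).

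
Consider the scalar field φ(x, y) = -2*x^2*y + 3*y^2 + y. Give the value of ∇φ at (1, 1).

∂φ/∂x = -4*x*y
∂φ/∂y = -2*x^2 + 6*y + 1
∇φ = (-4*x*y, -2*x^2 + 6*y + 1)
At (1, 1): (-4, 5).

(-4, 5)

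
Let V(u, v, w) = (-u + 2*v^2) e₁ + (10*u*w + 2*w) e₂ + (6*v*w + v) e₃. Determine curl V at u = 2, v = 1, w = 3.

(∇×V)₁ = ∂V₃/∂v − ∂V₂/∂w = -10*u + 6*w - 1
(∇×V)₂ = ∂V₁/∂w − ∂V₃/∂u = 0
(∇×V)₃ = ∂V₂/∂u − ∂V₁/∂v = -4*v + 10*w
∇×V = (-10*u + 6*w - 1, 0, -4*v + 10*w)
At (2, 1, 3): (-3, 0, 26).

(-3, 0, 26)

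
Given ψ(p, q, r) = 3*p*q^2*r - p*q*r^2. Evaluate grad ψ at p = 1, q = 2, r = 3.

(18, 27, 0)

∂ψ/∂p = 3*q^2*r - q*r^2
∂ψ/∂q = 6*p*q*r - p*r^2
∂ψ/∂r = 3*p*q^2 - 2*p*q*r
∇ψ = (3*q^2*r - q*r^2, 6*p*q*r - p*r^2, 3*p*q^2 - 2*p*q*r)
At (1, 2, 3): (18, 27, 0).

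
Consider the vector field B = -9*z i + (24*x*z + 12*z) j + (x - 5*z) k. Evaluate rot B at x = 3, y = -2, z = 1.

(-84, -10, 24)

(∇×B)₁ = ∂B₃/∂y − ∂B₂/∂z = -24*x - 12
(∇×B)₂ = ∂B₁/∂z − ∂B₃/∂x = -10
(∇×B)₃ = ∂B₂/∂x − ∂B₁/∂y = 24*z
∇×B = (-24*x - 12, -10, 24*z)
At (3, -2, 1): (-84, -10, 24).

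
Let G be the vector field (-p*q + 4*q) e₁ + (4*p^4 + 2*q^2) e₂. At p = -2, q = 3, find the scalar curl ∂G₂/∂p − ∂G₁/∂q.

-134

∂G₂/∂p = 16*p^3
∂G₁/∂q = -p + 4
Scalar curl = 16*p^3 + p - 4
At (-2, 3): -134.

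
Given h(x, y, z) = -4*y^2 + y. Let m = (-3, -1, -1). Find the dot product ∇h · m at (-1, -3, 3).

-25

∂h/∂x = 0
∂h/∂y = -8*y + 1
∂h/∂z = 0
∇h at (-1, -3, 3) = (0, 25, 0)
∇h · m = (0)(-3) + (25)(-1) + (0)(-1) = -25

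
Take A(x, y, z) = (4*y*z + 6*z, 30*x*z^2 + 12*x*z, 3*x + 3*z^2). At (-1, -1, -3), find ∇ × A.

(-168, -1, 246)

(∇×A)₁ = ∂A₃/∂y − ∂A₂/∂z = -60*x*z - 12*x
(∇×A)₂ = ∂A₁/∂z − ∂A₃/∂x = 4*y + 3
(∇×A)₃ = ∂A₂/∂x − ∂A₁/∂y = 30*z^2 + 8*z
∇×A = (-60*x*z - 12*x, 4*y + 3, 30*z^2 + 8*z)
At (-1, -1, -3): (-168, -1, 246).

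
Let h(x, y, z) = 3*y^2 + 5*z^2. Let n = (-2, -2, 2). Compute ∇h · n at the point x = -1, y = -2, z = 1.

44

∂h/∂x = 0
∂h/∂y = 6*y
∂h/∂z = 10*z
∇h at (-1, -2, 1) = (0, -12, 10)
∇h · n = (0)(-2) + (-12)(-2) + (10)(2) = 44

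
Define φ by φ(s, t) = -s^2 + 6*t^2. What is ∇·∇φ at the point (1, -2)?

∂²φ/∂s² = -2
∂²φ/∂t² = 12
∇²φ = 10
At (1, -2): 10.

10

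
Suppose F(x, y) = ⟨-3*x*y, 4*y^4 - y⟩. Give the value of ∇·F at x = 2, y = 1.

∂F₁/∂x = -3*y
∂F₂/∂y = 16*y^3 - 1
∇·F = 16*y^3 - 3*y - 1
At (2, 1): 12.

12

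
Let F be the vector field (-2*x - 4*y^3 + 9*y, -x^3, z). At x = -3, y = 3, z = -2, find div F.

-1

∂F₁/∂x = -2
∂F₂/∂y = 0
∂F₃/∂z = 1
∇·F = -1
At (-3, 3, -2): -1.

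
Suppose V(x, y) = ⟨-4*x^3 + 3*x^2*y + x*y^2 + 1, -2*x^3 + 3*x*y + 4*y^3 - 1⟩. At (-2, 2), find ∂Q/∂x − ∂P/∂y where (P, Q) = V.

-22

∂V₂/∂x = -6*x^2 + 3*y
∂V₁/∂y = 3*x^2 + 2*x*y
Scalar curl = -9*x^2 - 2*x*y + 3*y
At (-2, 2): -22.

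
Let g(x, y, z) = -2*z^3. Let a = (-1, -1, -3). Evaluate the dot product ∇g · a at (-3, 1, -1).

18

∂g/∂x = 0
∂g/∂y = 0
∂g/∂z = -6*z^2
∇g at (-3, 1, -1) = (0, 0, -6)
∇g · a = (0)(-1) + (0)(-1) + (-6)(-3) = 18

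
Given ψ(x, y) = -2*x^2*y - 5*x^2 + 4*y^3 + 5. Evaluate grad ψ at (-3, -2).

∂ψ/∂x = -4*x*y - 10*x
∂ψ/∂y = -2*x^2 + 12*y^2
∇ψ = (-4*x*y - 10*x, -2*x^2 + 12*y^2)
At (-3, -2): (6, 30).

(6, 30)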